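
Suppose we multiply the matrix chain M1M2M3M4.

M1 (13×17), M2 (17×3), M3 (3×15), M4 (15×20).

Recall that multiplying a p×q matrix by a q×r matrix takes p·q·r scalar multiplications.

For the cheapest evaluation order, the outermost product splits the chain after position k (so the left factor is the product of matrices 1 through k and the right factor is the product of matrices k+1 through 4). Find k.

Adjacent pairs: M1M2 = 13·17·3 = 663; M2M3 = 17·3·15 = 765; M3M4 = 3·15·20 = 900.
Length 3: M1..M3: k=1: 0+765+13·17·15=4080; k=2: 663+0+13·3·15=1248 → min 1248 | M2..M4: k=2: 0+900+17·3·20=1920; k=3: 765+0+17·15·20=5865 → min 1920.
Top-level splits: k=1: (M1..M1)·(M2..M4) → 0+1920+13·17·20 = 6340; k=2: (M1..M2)·(M3..M4) → 663+900+13·3·20 = 2343; k=3: (M1..M3)·(M4..M4) → 1248+0+13·15·20 = 5148.
Best split is after M2, i.e. k = 2.

2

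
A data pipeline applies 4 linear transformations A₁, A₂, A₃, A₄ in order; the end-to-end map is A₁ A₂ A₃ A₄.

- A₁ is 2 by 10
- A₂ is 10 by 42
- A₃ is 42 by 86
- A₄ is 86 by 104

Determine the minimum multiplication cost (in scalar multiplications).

Adjacent pairs: A₁A₂ = 2·10·42 = 840; A₂A₃ = 10·42·86 = 36120; A₃A₄ = 42·86·104 = 375648.
Length 3: A₁..A₃: k=1: 0+36120+2·10·86=37840; k=2: 840+0+2·42·86=8064 → min 8064 | A₂..A₄: k=2: 0+375648+10·42·104=419328; k=3: 36120+0+10·86·104=125560 → min 125560.
Length 4: A₁..A₄: k=1: 0+125560+2·10·104=127640; k=2: 840+375648+2·42·104=385224; k=3: 8064+0+2·86·104=25952 → min 25952.
Optimal order: (((A₁ A₂) A₃) A₄) with cost 25952.

25952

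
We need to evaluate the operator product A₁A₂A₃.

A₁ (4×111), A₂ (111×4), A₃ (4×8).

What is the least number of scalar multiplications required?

Order (A₁(A₂A₃)): (A₂A₃): 111×4 by 4×8 → 111×8, cost 111·4·8 = 3552; (A₁(A₂A₃)): 4×111 by 111×8 → 4×8, cost 4·111·8 = 3552; cumulative 7104. Total 7104.
Order ((A₁A₂)A₃): (A₁A₂): 4×111 by 111×4 → 4×4, cost 4·111·4 = 1776; ((A₁A₂)A₃): 4×4 by 4×8 → 4×8, cost 4·4·8 = 128; cumulative 1904. Total 1904.
Minimum: 1904.

1904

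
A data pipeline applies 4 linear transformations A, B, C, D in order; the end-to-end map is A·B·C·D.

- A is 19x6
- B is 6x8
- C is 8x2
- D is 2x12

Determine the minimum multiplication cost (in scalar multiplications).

Adjacent pairs: AB = 19·6·8 = 912; BC = 6·8·2 = 96; CD = 8·2·12 = 192.
Length 3: A..C: k=1: 0+96+19·6·2=324; k=2: 912+0+19·8·2=1216 → min 324 | B..D: k=2: 0+192+6·8·12=768; k=3: 96+0+6·2·12=240 → min 240.
Length 4: A..D: k=1: 0+240+19·6·12=1608; k=2: 912+192+19·8·12=2928; k=3: 324+0+19·2·12=780 → min 780.
Optimal order: ((A·(B·C))·D) with cost 780.

780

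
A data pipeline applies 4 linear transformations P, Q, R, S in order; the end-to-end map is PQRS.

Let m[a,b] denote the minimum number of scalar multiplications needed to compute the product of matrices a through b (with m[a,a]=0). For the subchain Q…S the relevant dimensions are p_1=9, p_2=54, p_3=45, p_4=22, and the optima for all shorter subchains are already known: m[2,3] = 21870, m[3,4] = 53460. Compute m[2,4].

30780

m[2,4] = min over k∈[2,3] of m[2,k]+m[k+1,4]+p_{1}·p_k·p_{4}.
k=2: 0 + 53460 + 9·54·22 = 64152; k=3: 21870 + 0 + 9·45·22 = 30780.
Minimum: 30780 at k=3.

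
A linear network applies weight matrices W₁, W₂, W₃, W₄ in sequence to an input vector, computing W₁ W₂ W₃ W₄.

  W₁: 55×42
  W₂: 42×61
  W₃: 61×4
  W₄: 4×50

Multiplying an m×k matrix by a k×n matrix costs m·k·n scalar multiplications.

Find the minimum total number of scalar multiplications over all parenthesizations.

Adjacent pairs: W₁W₂ = 55·42·61 = 140910; W₂W₃ = 42·61·4 = 10248; W₃W₄ = 61·4·50 = 12200.
Length 3: W₁..W₃: k=1: 0+10248+55·42·4=19488; k=2: 140910+0+55·61·4=154330 → min 19488 | W₂..W₄: k=2: 0+12200+42·61·50=140300; k=3: 10248+0+42·4·50=18648 → min 18648.
Length 4: W₁..W₄: k=1: 0+18648+55·42·50=134148; k=2: 140910+12200+55·61·50=320860; k=3: 19488+0+55·4·50=30488 → min 30488.
Optimal order: ((W₁ (W₂ W₃)) W₄) with cost 30488.

30488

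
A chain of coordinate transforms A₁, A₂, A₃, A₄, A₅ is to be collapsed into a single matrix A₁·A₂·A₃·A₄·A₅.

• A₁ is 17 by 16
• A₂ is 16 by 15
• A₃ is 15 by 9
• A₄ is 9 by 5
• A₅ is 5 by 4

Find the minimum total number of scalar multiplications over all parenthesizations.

Adjacent pairs: A₁A₂ = 17·16·15 = 4080; A₂A₃ = 16·15·9 = 2160; A₃A₄ = 15·9·5 = 675; A₄A₅ = 9·5·4 = 180.
Length 3: A₁..A₃: k=1: 0+2160+17·16·9=4608; k=2: 4080+0+17·15·9=6375 → min 4608 | A₂..A₄: k=2: 0+675+16·15·5=1875; k=3: 2160+0+16·9·5=2880 → min 1875 | A₃..A₅: k=3: 0+180+15·9·4=720; k=4: 675+0+15·5·4=975 → min 720.
Length 4: A₁..A₄: k=1: 0+1875+17·16·5=3235; k=2: 4080+675+17·15·5=6030; k=3: 4608+0+17·9·5=5373 → min 3235 | A₂..A₅: k=2: 0+720+16·15·4=1680; k=3: 2160+180+16·9·4=2916; k=4: 1875+0+16·5·4=2195 → min 1680.
Length 5: A₁..A₅: k=1: 0+1680+17·16·4=2768; k=2: 4080+720+17·15·4=5820; k=3: 4608+180+17·9·4=5400; k=4: 3235+0+17·5·4=3575 → min 2768.
Optimal order: (A₁·(A₂·(A₃·(A₄·A₅)))) with cost 2768.

2768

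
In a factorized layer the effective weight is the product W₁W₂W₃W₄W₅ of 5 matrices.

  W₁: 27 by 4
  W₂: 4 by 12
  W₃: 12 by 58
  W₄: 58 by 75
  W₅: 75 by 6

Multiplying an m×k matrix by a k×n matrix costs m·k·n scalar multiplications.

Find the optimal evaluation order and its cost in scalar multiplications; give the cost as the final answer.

Adjacent pairs: W₁W₂ = 27·4·12 = 1296; W₂W₃ = 4·12·58 = 2784; W₃W₄ = 12·58·75 = 52200; W₄W₅ = 58·75·6 = 26100.
Length 3: W₁..W₃: k=1: 0+2784+27·4·58=9048; k=2: 1296+0+27·12·58=20088 → min 9048 | W₂..W₄: k=2: 0+52200+4·12·75=55800; k=3: 2784+0+4·58·75=20184 → min 20184 | W₃..W₅: k=3: 0+26100+12·58·6=30276; k=4: 52200+0+12·75·6=57600 → min 30276.
Length 4: W₁..W₄: k=1: 0+20184+27·4·75=28284; k=2: 1296+52200+27·12·75=77796; k=3: 9048+0+27·58·75=126498 → min 28284 | W₂..W₅: k=2: 0+30276+4·12·6=30564; k=3: 2784+26100+4·58·6=30276; k=4: 20184+0+4·75·6=21984 → min 21984.
Length 5: W₁..W₅: k=1: 0+21984+27·4·6=22632; k=2: 1296+30276+27·12·6=33516; k=3: 9048+26100+27·58·6=44544; k=4: 28284+0+27·75·6=40434 → min 22632.
Optimal parenthesization: (W₁(((W₂W₃)W₄)W₅)) with cost 22632.

22632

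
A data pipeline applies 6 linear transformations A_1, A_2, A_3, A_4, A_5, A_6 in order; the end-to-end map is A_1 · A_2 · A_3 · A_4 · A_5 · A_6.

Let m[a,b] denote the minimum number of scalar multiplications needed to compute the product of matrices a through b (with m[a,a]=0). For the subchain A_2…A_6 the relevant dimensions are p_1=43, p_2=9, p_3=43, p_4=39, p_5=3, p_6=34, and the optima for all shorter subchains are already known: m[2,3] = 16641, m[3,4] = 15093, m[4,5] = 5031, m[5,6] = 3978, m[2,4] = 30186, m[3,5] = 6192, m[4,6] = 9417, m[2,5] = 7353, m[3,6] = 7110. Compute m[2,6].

m[2,6] = min over k∈[2,5] of m[2,k]+m[k+1,6]+p_{1}·p_k·p_{6}.
k=2: 0 + 7110 + 43·9·34 = 20268; k=3: 16641 + 9417 + 43·43·34 = 88924; k=4: 30186 + 3978 + 43·39·34 = 91182; k=5: 7353 + 0 + 43·3·34 = 11739.
Minimum: 11739 at k=5.

11739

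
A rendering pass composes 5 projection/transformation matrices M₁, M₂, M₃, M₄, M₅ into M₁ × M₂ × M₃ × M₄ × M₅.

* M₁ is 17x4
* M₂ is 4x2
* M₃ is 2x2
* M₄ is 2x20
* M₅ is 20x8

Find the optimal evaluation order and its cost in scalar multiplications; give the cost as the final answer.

744

Adjacent pairs: M₁M₂ = 17·4·2 = 136; M₂M₃ = 4·2·2 = 16; M₃M₄ = 2·2·20 = 80; M₄M₅ = 2·20·8 = 320.
Length 3: M₁..M₃: k=1: 0+16+17·4·2=152; k=2: 136+0+17·2·2=204 → min 152 | M₂..M₄: k=2: 0+80+4·2·20=240; k=3: 16+0+4·2·20=176 → min 176 | M₃..M₅: k=3: 0+320+2·2·8=352; k=4: 80+0+2·20·8=400 → min 352.
Length 4: M₁..M₄: k=1: 0+176+17·4·20=1536; k=2: 136+80+17·2·20=896; k=3: 152+0+17·2·20=832 → min 832 | M₂..M₅: k=2: 0+352+4·2·8=416; k=3: 16+320+4·2·8=400; k=4: 176+0+4·20·8=816 → min 400.
Length 5: M₁..M₅: k=1: 0+400+17·4·8=944; k=2: 136+352+17·2·8=760; k=3: 152+320+17·2·8=744; k=4: 832+0+17·20·8=3552 → min 744.
Optimal parenthesization: ((M₁ × (M₂ × M₃)) × (M₄ × M₅)) with cost 744.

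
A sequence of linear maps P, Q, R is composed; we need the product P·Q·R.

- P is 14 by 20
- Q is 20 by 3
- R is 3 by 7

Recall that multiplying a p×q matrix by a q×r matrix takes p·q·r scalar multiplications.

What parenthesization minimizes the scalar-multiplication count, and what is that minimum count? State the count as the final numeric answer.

1134

(P·(Q·R)): cost 2380.
((P·Q)·R): cost 1134.
Optimal: ((P·Q)·R) with cost 1134.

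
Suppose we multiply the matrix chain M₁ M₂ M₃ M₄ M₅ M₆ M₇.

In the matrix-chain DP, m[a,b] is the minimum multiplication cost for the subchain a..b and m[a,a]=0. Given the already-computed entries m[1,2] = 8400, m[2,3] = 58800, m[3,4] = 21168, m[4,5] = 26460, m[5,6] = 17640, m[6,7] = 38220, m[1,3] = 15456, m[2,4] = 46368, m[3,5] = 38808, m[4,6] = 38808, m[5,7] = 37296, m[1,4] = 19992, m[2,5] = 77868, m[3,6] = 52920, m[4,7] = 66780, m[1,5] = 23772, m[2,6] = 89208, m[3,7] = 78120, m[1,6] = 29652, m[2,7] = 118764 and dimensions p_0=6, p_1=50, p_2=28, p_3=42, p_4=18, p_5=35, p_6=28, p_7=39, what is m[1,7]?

m[1,7] = min over k∈[1,6] of m[1,k]+m[k+1,7]+p_{0}·p_k·p_{7}.
k=1: 0 + 118764 + 6·50·39 = 130464; k=2: 8400 + 78120 + 6·28·39 = 93072; k=3: 15456 + 66780 + 6·42·39 = 92064; k=4: 19992 + 37296 + 6·18·39 = 61500; k=5: 23772 + 38220 + 6·35·39 = 70182; k=6: 29652 + 0 + 6·28·39 = 36204.
Minimum: 36204 at k=6.

36204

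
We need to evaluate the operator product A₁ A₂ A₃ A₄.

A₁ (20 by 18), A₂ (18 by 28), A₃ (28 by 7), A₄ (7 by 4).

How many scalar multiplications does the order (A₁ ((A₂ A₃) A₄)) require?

(A₂ A₃): 18×28 by 28×7 → 18×7, cost 18·28·7 = 3528
((A₂ A₃) A₄): 18×7 by 7×4 → 18×4, cost 18·7·4 = 504; cumulative 4032
(A₁ ((A₂ A₃) A₄)): 20×18 by 18×4 → 20×4, cost 20·18·4 = 1440; cumulative 5472
Total: 5472 scalar multiplications.

5472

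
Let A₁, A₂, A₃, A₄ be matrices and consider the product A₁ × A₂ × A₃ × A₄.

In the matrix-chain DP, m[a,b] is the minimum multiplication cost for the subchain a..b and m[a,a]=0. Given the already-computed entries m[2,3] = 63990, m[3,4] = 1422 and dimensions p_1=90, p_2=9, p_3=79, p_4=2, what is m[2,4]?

m[2,4] = min over k∈[2,3] of m[2,k]+m[k+1,4]+p_{1}·p_k·p_{4}.
k=2: 0 + 1422 + 90·9·2 = 3042; k=3: 63990 + 0 + 90·79·2 = 78210.
Minimum: 3042 at k=2.

3042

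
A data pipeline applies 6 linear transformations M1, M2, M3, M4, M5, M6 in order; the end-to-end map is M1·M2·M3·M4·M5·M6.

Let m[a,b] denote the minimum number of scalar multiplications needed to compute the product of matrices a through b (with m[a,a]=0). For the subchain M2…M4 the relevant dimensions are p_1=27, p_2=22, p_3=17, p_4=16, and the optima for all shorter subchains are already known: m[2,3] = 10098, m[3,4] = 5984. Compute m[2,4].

m[2,4] = min over k∈[2,3] of m[2,k]+m[k+1,4]+p_{1}·p_k·p_{4}.
k=2: 0 + 5984 + 27·22·16 = 15488; k=3: 10098 + 0 + 27·17·16 = 17442.
Minimum: 15488 at k=2.

15488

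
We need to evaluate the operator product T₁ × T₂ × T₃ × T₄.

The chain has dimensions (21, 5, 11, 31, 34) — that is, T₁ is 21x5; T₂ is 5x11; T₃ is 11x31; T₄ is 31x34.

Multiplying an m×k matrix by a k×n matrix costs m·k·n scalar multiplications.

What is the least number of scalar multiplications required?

Adjacent pairs: T₁T₂ = 21·5·11 = 1155; T₂T₃ = 5·11·31 = 1705; T₃T₄ = 11·31·34 = 11594.
Length 3: T₁..T₃: k=1: 0+1705+21·5·31=4960; k=2: 1155+0+21·11·31=8316 → min 4960 | T₂..T₄: k=2: 0+11594+5·11·34=13464; k=3: 1705+0+5·31·34=6975 → min 6975.
Length 4: T₁..T₄: k=1: 0+6975+21·5·34=10545; k=2: 1155+11594+21·11·34=20603; k=3: 4960+0+21·31·34=27094 → min 10545.
Optimal order: (T₁ × ((T₂ × T₃) × T₄)) with cost 10545.

10545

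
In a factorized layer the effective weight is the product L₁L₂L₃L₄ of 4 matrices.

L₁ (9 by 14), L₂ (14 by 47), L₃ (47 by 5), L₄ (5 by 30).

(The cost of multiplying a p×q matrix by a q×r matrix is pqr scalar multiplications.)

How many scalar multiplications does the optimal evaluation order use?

5270

Adjacent pairs: L₁L₂ = 9·14·47 = 5922; L₂L₃ = 14·47·5 = 3290; L₃L₄ = 47·5·30 = 7050.
Length 3: L₁..L₃: k=1: 0+3290+9·14·5=3920; k=2: 5922+0+9·47·5=8037 → min 3920 | L₂..L₄: k=2: 0+7050+14·47·30=26790; k=3: 3290+0+14·5·30=5390 → min 5390.
Length 4: L₁..L₄: k=1: 0+5390+9·14·30=9170; k=2: 5922+7050+9·47·30=25662; k=3: 3920+0+9·5·30=5270 → min 5270.
Optimal order: ((L₁(L₂L₃))L₄) with cost 5270.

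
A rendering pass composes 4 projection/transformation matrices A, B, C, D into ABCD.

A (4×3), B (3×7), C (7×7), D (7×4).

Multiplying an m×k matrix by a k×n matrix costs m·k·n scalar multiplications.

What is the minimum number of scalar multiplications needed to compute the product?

279

Adjacent pairs: AB = 4·3·7 = 84; BC = 3·7·7 = 147; CD = 7·7·4 = 196.
Length 3: A..C: k=1: 0+147+4·3·7=231; k=2: 84+0+4·7·7=280 → min 231 | B..D: k=2: 0+196+3·7·4=280; k=3: 147+0+3·7·4=231 → min 231.
Length 4: A..D: k=1: 0+231+4·3·4=279; k=2: 84+196+4·7·4=392; k=3: 231+0+4·7·4=343 → min 279.
Optimal order: (A((BC)D)) with cost 279.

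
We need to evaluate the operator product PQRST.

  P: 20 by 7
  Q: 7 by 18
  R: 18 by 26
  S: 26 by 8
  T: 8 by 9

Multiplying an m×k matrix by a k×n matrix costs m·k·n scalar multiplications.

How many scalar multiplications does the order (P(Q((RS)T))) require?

(RS): 18×26 by 26×8 → 18×8, cost 18·26·8 = 3744
((RS)T): 18×8 by 8×9 → 18×9, cost 18·8·9 = 1296; cumulative 5040
(Q((RS)T)): 7×18 by 18×9 → 7×9, cost 7·18·9 = 1134; cumulative 6174
(P(Q((RS)T))): 20×7 by 7×9 → 20×9, cost 20·7·9 = 1260; cumulative 7434
Total: 7434 scalar multiplications.

7434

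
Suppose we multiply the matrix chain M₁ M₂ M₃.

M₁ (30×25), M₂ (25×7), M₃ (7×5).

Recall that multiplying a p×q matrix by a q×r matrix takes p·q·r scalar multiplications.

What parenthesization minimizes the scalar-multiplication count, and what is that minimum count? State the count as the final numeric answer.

(M₁ (M₂ M₃)): cost 4625.
((M₁ M₂) M₃): cost 6300.
Optimal: (M₁ (M₂ M₃)) with cost 4625.

4625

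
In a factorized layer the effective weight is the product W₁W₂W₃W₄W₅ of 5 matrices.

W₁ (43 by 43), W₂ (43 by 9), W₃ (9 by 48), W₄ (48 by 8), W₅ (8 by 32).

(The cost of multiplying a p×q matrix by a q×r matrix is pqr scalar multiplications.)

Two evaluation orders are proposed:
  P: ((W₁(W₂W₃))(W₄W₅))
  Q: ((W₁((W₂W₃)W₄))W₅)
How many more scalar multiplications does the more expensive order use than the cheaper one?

124776

Order P = ((W₁(W₂W₃))(W₄W₅)): (W₂W₃): 43×9 by 9×48 → 43×48, cost 43·9·48 = 18576; (W₁(W₂W₃)): 43×43 by 43×48 → 43×48, cost 43·43·48 = 88752; cumulative 107328; (W₄W₅): 48×8 by 8×32 → 48×32, cost 48·8·32 = 12288; ((W₁(W₂W₃))(W₄W₅)): 43×48 by 48×32 → 43×32, cost 43·48·32 = 66048; cumulative 185664. Total 185664.
Order Q = ((W₁((W₂W₃)W₄))W₅): (W₂W₃): 43×9 by 9×48 → 43×48, cost 43·9·48 = 18576; ((W₂W₃)W₄): 43×48 by 48×8 → 43×8, cost 43·48·8 = 16512; cumulative 35088; (W₁((W₂W₃)W₄)): 43×43 by 43×8 → 43×8, cost 43·43·8 = 14792; cumulative 49880; ((W₁((W₂W₃)W₄))W₅): 43×8 by 8×32 → 43×32, cost 43·8·32 = 11008; cumulative 60888. Total 60888.
Difference: |185664 − 60888| = 124776.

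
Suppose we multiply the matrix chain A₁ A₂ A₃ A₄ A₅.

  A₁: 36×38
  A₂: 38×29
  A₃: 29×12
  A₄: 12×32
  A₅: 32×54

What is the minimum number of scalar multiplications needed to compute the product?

Adjacent pairs: A₁A₂ = 36·38·29 = 39672; A₂A₃ = 38·29·12 = 13224; A₃A₄ = 29·12·32 = 11136; A₄A₅ = 12·32·54 = 20736.
Length 3: A₁..A₃: k=1: 0+13224+36·38·12=29640; k=2: 39672+0+36·29·12=52200 → min 29640 | A₂..A₄: k=2: 0+11136+38·29·32=46400; k=3: 13224+0+38·12·32=27816 → min 27816 | A₃..A₅: k=3: 0+20736+29·12·54=39528; k=4: 11136+0+29·32·54=61248 → min 39528.
Length 4: A₁..A₄: k=1: 0+27816+36·38·32=71592; k=2: 39672+11136+36·29·32=84216; k=3: 29640+0+36·12·32=43464 → min 43464 | A₂..A₅: k=2: 0+39528+38·29·54=99036; k=3: 13224+20736+38·12·54=58584; k=4: 27816+0+38·32·54=93480 → min 58584.
Length 5: A₁..A₅: k=1: 0+58584+36·38·54=132456; k=2: 39672+39528+36·29·54=135576; k=3: 29640+20736+36·12·54=73704; k=4: 43464+0+36·32·54=105672 → min 73704.
Optimal order: ((A₁ (A₂ A₃)) (A₄ A₅)) with cost 73704.

73704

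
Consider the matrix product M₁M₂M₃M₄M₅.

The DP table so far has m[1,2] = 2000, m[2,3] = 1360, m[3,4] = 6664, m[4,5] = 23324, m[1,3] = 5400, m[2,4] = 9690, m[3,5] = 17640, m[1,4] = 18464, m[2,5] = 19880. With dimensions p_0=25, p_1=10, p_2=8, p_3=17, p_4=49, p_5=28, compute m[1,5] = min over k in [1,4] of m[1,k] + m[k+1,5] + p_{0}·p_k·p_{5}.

m[1,5] = min over k∈[1,4] of m[1,k]+m[k+1,5]+p_{0}·p_k·p_{5}.
k=1: 0 + 19880 + 25·10·28 = 26880; k=2: 2000 + 17640 + 25·8·28 = 25240; k=3: 5400 + 23324 + 25·17·28 = 40624; k=4: 18464 + 0 + 25·49·28 = 52764.
Minimum: 25240 at k=2.

25240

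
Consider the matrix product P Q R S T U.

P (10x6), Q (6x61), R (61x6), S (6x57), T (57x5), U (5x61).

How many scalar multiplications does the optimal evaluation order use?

7436

Adjacent pairs: PQ = 10·6·61 = 3660; QR = 6·61·6 = 2196; RS = 61·6·57 = 20862; ST = 6·57·5 = 1710; TU = 57·5·61 = 17385.
Length 3: P..R: k=1: 0+2196+10·6·6=2556; k=2: 3660+0+10·61·6=7320 → min 2556 | Q..S: k=2: 0+20862+6·61·57=41724; k=3: 2196+0+6·6·57=4248 → min 4248 | R..T: k=3: 0+1710+61·6·5=3540; k=4: 20862+0+61·57·5=38247 → min 3540 | S..U: k=4: 0+17385+6·57·61=38247; k=5: 1710+0+6·5·61=3540 → min 3540.
Length 4: P..S: k=1: 0+4248+10·6·57=7668; k=2: 3660+20862+10·61·57=59292; k=3: 2556+0+10·6·57=5976 → min 5976 | Q..T: k=2: 0+3540+6·61·5=5370; k=3: 2196+1710+6·6·5=4086; k=4: 4248+0+6·57·5=5958 → min 4086 | R..U: k=3: 0+3540+61·6·61=25866; k=4: 20862+17385+61·57·61=250344; k=5: 3540+0+61·5·61=22145 → min 22145.
Length 5: P..T: k=1: 0+4086+10·6·5=4386; k=2: 3660+3540+10·61·5=10250; k=3: 2556+1710+10·6·5=4566; k=4: 5976+0+10·57·5=8826 → min 4386 | Q..U: k=2: 0+22145+6·61·61=44471; k=3: 2196+3540+6·6·61=7932; k=4: 4248+17385+6·57·61=42495; k=5: 4086+0+6·5·61=5916 → min 5916.
Length 6: P..U: k=1: 0+5916+10·6·61=9576; k=2: 3660+22145+10·61·61=63015; k=3: 2556+3540+10·6·61=9756; k=4: 5976+17385+10·57·61=58131; k=5: 4386+0+10·5·61=7436 → min 7436.
Optimal order: ((P ((Q R) (S T))) U) with cost 7436.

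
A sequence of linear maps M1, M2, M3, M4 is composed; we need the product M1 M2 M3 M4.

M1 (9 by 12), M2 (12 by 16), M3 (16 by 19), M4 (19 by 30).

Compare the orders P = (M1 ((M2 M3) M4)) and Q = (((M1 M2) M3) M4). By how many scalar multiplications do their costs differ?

Order P = (M1 ((M2 M3) M4)): (M2 M3): 12×16 by 16×19 → 12×19, cost 12·16·19 = 3648; ((M2 M3) M4): 12×19 by 19×30 → 12×30, cost 12·19·30 = 6840; cumulative 10488; (M1 ((M2 M3) M4)): 9×12 by 12×30 → 9×30, cost 9·12·30 = 3240; cumulative 13728. Total 13728.
Order Q = (((M1 M2) M3) M4): (M1 M2): 9×12 by 12×16 → 9×16, cost 9·12·16 = 1728; ((M1 M2) M3): 9×16 by 16×19 → 9×19, cost 9·16·19 = 2736; cumulative 4464; (((M1 M2) M3) M4): 9×19 by 19×30 → 9×30, cost 9·19·30 = 5130; cumulative 9594. Total 9594.
Difference: |13728 − 9594| = 4134.

4134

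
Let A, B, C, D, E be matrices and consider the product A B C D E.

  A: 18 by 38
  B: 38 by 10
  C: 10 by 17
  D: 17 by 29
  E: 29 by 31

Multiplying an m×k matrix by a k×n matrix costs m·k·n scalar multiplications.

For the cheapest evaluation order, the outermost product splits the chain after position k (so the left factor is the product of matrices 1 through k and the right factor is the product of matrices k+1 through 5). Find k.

Adjacent pairs: AB = 18·38·10 = 6840; BC = 38·10·17 = 6460; CD = 10·17·29 = 4930; DE = 17·29·31 = 15283.
Length 3: A..C: k=1: 0+6460+18·38·17=18088; k=2: 6840+0+18·10·17=9900 → min 9900 | B..D: k=2: 0+4930+38·10·29=15950; k=3: 6460+0+38·17·29=25194 → min 15950 | C..E: k=3: 0+15283+10·17·31=20553; k=4: 4930+0+10·29·31=13920 → min 13920.
Length 4: A..D: k=1: 0+15950+18·38·29=35786; k=2: 6840+4930+18·10·29=16990; k=3: 9900+0+18·17·29=18774 → min 16990 | B..E: k=2: 0+13920+38·10·31=25700; k=3: 6460+15283+38·17·31=41769; k=4: 15950+0+38·29·31=50112 → min 25700.
Top-level splits: k=1: (A..A)·(B..E) → 0+25700+18·38·31 = 46904; k=2: (A..B)·(C..E) → 6840+13920+18·10·31 = 26340; k=3: (A..C)·(D..E) → 9900+15283+18·17·31 = 34669; k=4: (A..D)·(E..E) → 16990+0+18·29·31 = 33172.
Best split is after B, i.e. k = 2.

2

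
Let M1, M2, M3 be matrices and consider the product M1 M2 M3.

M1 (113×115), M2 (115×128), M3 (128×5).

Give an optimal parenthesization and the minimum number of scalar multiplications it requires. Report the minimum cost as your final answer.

(M1 (M2 M3)): cost 138575.
((M1 M2) M3): cost 1735680.
Optimal: (M1 (M2 M3)) with cost 138575.

138575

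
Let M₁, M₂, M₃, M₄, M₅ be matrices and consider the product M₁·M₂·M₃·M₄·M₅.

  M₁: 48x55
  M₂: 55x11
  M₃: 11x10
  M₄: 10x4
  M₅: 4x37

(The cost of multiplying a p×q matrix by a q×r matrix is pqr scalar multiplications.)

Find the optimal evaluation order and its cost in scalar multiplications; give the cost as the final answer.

20524

Adjacent pairs: M₁M₂ = 48·55·11 = 29040; M₂M₃ = 55·11·10 = 6050; M₃M₄ = 11·10·4 = 440; M₄M₅ = 10·4·37 = 1480.
Length 3: M₁..M₃: k=1: 0+6050+48·55·10=32450; k=2: 29040+0+48·11·10=34320 → min 32450 | M₂..M₄: k=2: 0+440+55·11·4=2860; k=3: 6050+0+55·10·4=8250 → min 2860 | M₃..M₅: k=3: 0+1480+11·10·37=5550; k=4: 440+0+11·4·37=2068 → min 2068.
Length 4: M₁..M₄: k=1: 0+2860+48·55·4=13420; k=2: 29040+440+48·11·4=31592; k=3: 32450+0+48·10·4=34370 → min 13420 | M₂..M₅: k=2: 0+2068+55·11·37=24453; k=3: 6050+1480+55·10·37=27880; k=4: 2860+0+55·4·37=11000 → min 11000.
Length 5: M₁..M₅: k=1: 0+11000+48·55·37=108680; k=2: 29040+2068+48·11·37=50644; k=3: 32450+1480+48·10·37=51690; k=4: 13420+0+48·4·37=20524 → min 20524.
Optimal parenthesization: ((M₁·(M₂·(M₃·M₄)))·M₅) with cost 20524.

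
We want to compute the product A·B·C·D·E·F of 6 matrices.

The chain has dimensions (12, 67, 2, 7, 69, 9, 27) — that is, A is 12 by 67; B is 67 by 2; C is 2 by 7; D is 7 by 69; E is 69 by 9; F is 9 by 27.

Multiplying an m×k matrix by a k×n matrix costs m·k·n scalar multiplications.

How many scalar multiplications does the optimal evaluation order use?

4950

Adjacent pairs: AB = 12·67·2 = 1608; BC = 67·2·7 = 938; CD = 2·7·69 = 966; DE = 7·69·9 = 4347; EF = 69·9·27 = 16767.
Length 3: A..C: k=1: 0+938+12·67·7=6566; k=2: 1608+0+12·2·7=1776 → min 1776 | B..D: k=2: 0+966+67·2·69=10212; k=3: 938+0+67·7·69=33299 → min 10212 | C..E: k=3: 0+4347+2·7·9=4473; k=4: 966+0+2·69·9=2208 → min 2208 | D..F: k=4: 0+16767+7·69·27=29808; k=5: 4347+0+7·9·27=6048 → min 6048.
Length 4: A..D: k=1: 0+10212+12·67·69=65688; k=2: 1608+966+12·2·69=4230; k=3: 1776+0+12·7·69=7572 → min 4230 | B..E: k=2: 0+2208+67·2·9=3414; k=3: 938+4347+67·7·9=9506; k=4: 10212+0+67·69·9=51819 → min 3414 | C..F: k=3: 0+6048+2·7·27=6426; k=4: 966+16767+2·69·27=21459; k=5: 2208+0+2·9·27=2694 → min 2694.
Length 5: A..E: k=1: 0+3414+12·67·9=10650; k=2: 1608+2208+12·2·9=4032; k=3: 1776+4347+12·7·9=6879; k=4: 4230+0+12·69·9=11682 → min 4032 | B..F: k=2: 0+2694+67·2·27=6312; k=3: 938+6048+67·7·27=19649; k=4: 10212+16767+67·69·27=151800; k=5: 3414+0+67·9·27=19695 → min 6312.
Length 6: A..F: k=1: 0+6312+12·67·27=28020; k=2: 1608+2694+12·2·27=4950; k=3: 1776+6048+12·7·27=10092; k=4: 4230+16767+12·69·27=43353; k=5: 4032+0+12·9·27=6948 → min 4950.
Optimal order: ((A·B)·(((C·D)·E)·F)) with cost 4950.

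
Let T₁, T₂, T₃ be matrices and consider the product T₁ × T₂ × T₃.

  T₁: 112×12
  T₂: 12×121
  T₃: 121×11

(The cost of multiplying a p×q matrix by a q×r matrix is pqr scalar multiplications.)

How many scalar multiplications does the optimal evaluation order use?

Order (T₁ × (T₂ × T₃)): (T₂ × T₃): 12×121 by 121×11 → 12×11, cost 12·121·11 = 15972; (T₁ × (T₂ × T₃)): 112×12 by 12×11 → 112×11, cost 112·12·11 = 14784; cumulative 30756. Total 30756.
Order ((T₁ × T₂) × T₃): (T₁ × T₂): 112×12 by 12×121 → 112×121, cost 112·12·121 = 162624; ((T₁ × T₂) × T₃): 112×121 by 121×11 → 112×11, cost 112·121·11 = 149072; cumulative 311696. Total 311696.
Minimum: 30756.

30756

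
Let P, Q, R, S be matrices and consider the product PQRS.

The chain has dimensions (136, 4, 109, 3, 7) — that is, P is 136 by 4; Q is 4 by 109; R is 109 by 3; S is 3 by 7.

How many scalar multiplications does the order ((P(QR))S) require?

(QR): 4×109 by 109×3 → 4×3, cost 4·109·3 = 1308
(P(QR)): 136×4 by 4×3 → 136×3, cost 136·4·3 = 1632; cumulative 2940
((P(QR))S): 136×3 by 3×7 → 136×7, cost 136·3·7 = 2856; cumulative 5796
Total: 5796 scalar multiplications.

5796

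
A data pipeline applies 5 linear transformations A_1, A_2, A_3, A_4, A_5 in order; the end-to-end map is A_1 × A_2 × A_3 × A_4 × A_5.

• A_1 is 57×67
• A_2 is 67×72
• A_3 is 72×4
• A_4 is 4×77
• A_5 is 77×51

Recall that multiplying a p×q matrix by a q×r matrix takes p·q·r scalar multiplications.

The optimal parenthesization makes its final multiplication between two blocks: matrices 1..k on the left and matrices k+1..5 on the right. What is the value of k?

3

Adjacent pairs: A_1A_2 = 57·67·72 = 274968; A_2A_3 = 67·72·4 = 19296; A_3A_4 = 72·4·77 = 22176; A_4A_5 = 4·77·51 = 15708.
Length 3: A_1..A_3: k=1: 0+19296+57·67·4=34572; k=2: 274968+0+57·72·4=291384 → min 34572 | A_2..A_4: k=2: 0+22176+67·72·77=393624; k=3: 19296+0+67·4·77=39932 → min 39932 | A_3..A_5: k=3: 0+15708+72·4·51=30396; k=4: 22176+0+72·77·51=304920 → min 30396.
Length 4: A_1..A_4: k=1: 0+39932+57·67·77=333995; k=2: 274968+22176+57·72·77=613152; k=3: 34572+0+57·4·77=52128 → min 52128 | A_2..A_5: k=2: 0+30396+67·72·51=276420; k=3: 19296+15708+67·4·51=48672; k=4: 39932+0+67·77·51=303041 → min 48672.
Top-level splits: k=1: (A_1..A_1)·(A_2..A_5) → 0+48672+57·67·51 = 243441; k=2: (A_1..A_2)·(A_3..A_5) → 274968+30396+57·72·51 = 514668; k=3: (A_1..A_3)·(A_4..A_5) → 34572+15708+57·4·51 = 61908; k=4: (A_1..A_4)·(A_5..A_5) → 52128+0+57·77·51 = 275967.
Best split is after A_3, i.e. k = 3.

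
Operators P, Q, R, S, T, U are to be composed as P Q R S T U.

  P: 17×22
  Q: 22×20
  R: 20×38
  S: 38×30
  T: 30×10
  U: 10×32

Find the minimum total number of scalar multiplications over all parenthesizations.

Adjacent pairs: PQ = 17·22·20 = 7480; QR = 22·20·38 = 16720; RS = 20·38·30 = 22800; ST = 38·30·10 = 11400; TU = 30·10·32 = 9600.
Length 3: P..R: k=1: 0+16720+17·22·38=30932; k=2: 7480+0+17·20·38=20400 → min 20400 | Q..S: k=2: 0+22800+22·20·30=36000; k=3: 16720+0+22·38·30=41800 → min 36000 | R..T: k=3: 0+11400+20·38·10=19000; k=4: 22800+0+20·30·10=28800 → min 19000 | S..U: k=4: 0+9600+38·30·32=46080; k=5: 11400+0+38·10·32=23560 → min 23560.
Length 4: P..S: k=1: 0+36000+17·22·30=47220; k=2: 7480+22800+17·20·30=40480; k=3: 20400+0+17·38·30=39780 → min 39780 | Q..T: k=2: 0+19000+22·20·10=23400; k=3: 16720+11400+22·38·10=36480; k=4: 36000+0+22·30·10=42600 → min 23400 | R..U: k=3: 0+23560+20·38·32=47880; k=4: 22800+9600+20·30·32=51600; k=5: 19000+0+20·10·32=25400 → min 25400.
Length 5: P..T: k=1: 0+23400+17·22·10=27140; k=2: 7480+19000+17·20·10=29880; k=3: 20400+11400+17·38·10=38260; k=4: 39780+0+17·30·10=44880 → min 27140 | Q..U: k=2: 0+25400+22·20·32=39480; k=3: 16720+23560+22·38·32=67032; k=4: 36000+9600+22·30·32=66720; k=5: 23400+0+22·10·32=30440 → min 30440.
Length 6: P..U: k=1: 0+30440+17·22·32=42408; k=2: 7480+25400+17·20·32=43760; k=3: 20400+23560+17·38·32=64632; k=4: 39780+9600+17·30·32=65700; k=5: 27140+0+17·10·32=32580 → min 32580.
Optimal order: ((P (Q (R (S T)))) U) with cost 32580.

32580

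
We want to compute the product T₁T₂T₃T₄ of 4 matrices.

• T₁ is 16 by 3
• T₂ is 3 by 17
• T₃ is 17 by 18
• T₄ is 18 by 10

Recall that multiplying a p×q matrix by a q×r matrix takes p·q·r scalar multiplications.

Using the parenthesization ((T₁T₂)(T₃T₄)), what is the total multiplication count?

6596

(T₁T₂): 16×3 by 3×17 → 16×17, cost 16·3·17 = 816
(T₃T₄): 17×18 by 18×10 → 17×10, cost 17·18·10 = 3060
((T₁T₂)(T₃T₄)): 16×17 by 17×10 → 16×10, cost 16·17·10 = 2720; cumulative 6596
Total: 6596 scalar multiplications.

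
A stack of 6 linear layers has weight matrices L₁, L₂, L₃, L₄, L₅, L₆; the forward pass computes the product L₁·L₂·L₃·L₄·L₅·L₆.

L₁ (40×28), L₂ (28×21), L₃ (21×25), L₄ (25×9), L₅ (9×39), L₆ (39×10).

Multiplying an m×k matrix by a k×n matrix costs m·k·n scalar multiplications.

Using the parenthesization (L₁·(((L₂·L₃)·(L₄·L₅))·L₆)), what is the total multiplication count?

72895

(L₂·L₃): 28×21 by 21×25 → 28×25, cost 28·21·25 = 14700
(L₄·L₅): 25×9 by 9×39 → 25×39, cost 25·9·39 = 8775
((L₂·L₃)·(L₄·L₅)): 28×25 by 25×39 → 28×39, cost 28·25·39 = 27300; cumulative 50775
(((L₂·L₃)·(L₄·L₅))·L₆): 28×39 by 39×10 → 28×10, cost 28·39·10 = 10920; cumulative 61695
(L₁·(((L₂·L₃)·(L₄·L₅))·L₆)): 40×28 by 28×10 → 40×10, cost 40·28·10 = 11200; cumulative 72895
Total: 72895 scalar multiplications.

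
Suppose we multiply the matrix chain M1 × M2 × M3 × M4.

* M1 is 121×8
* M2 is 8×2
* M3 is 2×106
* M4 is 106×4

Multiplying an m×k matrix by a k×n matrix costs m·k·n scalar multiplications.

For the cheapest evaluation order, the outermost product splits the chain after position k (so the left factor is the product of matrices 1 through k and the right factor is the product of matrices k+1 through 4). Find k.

Adjacent pairs: M1M2 = 121·8·2 = 1936; M2M3 = 8·2·106 = 1696; M3M4 = 2·106·4 = 848.
Length 3: M1..M3: k=1: 0+1696+121·8·106=104304; k=2: 1936+0+121·2·106=27588 → min 27588 | M2..M4: k=2: 0+848+8·2·4=912; k=3: 1696+0+8·106·4=5088 → min 912.
Top-level splits: k=1: (M1..M1)·(M2..M4) → 0+912+121·8·4 = 4784; k=2: (M1..M2)·(M3..M4) → 1936+848+121·2·4 = 3752; k=3: (M1..M3)·(M4..M4) → 27588+0+121·106·4 = 78892.
Best split is after M2, i.e. k = 2.

2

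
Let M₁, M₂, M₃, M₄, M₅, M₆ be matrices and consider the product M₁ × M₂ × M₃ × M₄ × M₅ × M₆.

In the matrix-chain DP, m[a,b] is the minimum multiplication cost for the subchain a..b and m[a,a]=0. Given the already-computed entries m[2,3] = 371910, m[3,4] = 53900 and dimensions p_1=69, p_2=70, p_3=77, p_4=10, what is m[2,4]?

102200

m[2,4] = min over k∈[2,3] of m[2,k]+m[k+1,4]+p_{1}·p_k·p_{4}.
k=2: 0 + 53900 + 69·70·10 = 102200; k=3: 371910 + 0 + 69·77·10 = 425040.
Minimum: 102200 at k=2.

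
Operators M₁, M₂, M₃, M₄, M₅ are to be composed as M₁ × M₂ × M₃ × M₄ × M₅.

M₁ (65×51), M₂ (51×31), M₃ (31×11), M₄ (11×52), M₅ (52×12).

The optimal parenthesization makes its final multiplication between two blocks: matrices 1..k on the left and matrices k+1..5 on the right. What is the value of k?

3

Adjacent pairs: M₁M₂ = 65·51·31 = 102765; M₂M₃ = 51·31·11 = 17391; M₃M₄ = 31·11·52 = 17732; M₄M₅ = 11·52·12 = 6864.
Length 3: M₁..M₃: k=1: 0+17391+65·51·11=53856; k=2: 102765+0+65·31·11=124930 → min 53856 | M₂..M₄: k=2: 0+17732+51·31·52=99944; k=3: 17391+0+51·11·52=46563 → min 46563 | M₃..M₅: k=3: 0+6864+31·11·12=10956; k=4: 17732+0+31·52·12=37076 → min 10956.
Length 4: M₁..M₄: k=1: 0+46563+65·51·52=218943; k=2: 102765+17732+65·31·52=225277; k=3: 53856+0+65·11·52=91036 → min 91036 | M₂..M₅: k=2: 0+10956+51·31·12=29928; k=3: 17391+6864+51·11·12=30987; k=4: 46563+0+51·52·12=78387 → min 29928.
Top-level splits: k=1: (M₁..M₁)·(M₂..M₅) → 0+29928+65·51·12 = 69708; k=2: (M₁..M₂)·(M₃..M₅) → 102765+10956+65·31·12 = 137901; k=3: (M₁..M₃)·(M₄..M₅) → 53856+6864+65·11·12 = 69300; k=4: (M₁..M₄)·(M₅..M₅) → 91036+0+65·52·12 = 131596.
Best split is after M₃, i.e. k = 3.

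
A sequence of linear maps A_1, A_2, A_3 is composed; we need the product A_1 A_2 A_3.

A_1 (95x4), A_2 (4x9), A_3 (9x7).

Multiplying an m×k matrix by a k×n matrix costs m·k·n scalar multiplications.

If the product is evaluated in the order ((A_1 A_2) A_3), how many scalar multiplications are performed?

9405

(A_1 A_2): 95×4 by 4×9 → 95×9, cost 95·4·9 = 3420
((A_1 A_2) A_3): 95×9 by 9×7 → 95×7, cost 95·9·7 = 5985; cumulative 9405
Total: 9405 scalar multiplications.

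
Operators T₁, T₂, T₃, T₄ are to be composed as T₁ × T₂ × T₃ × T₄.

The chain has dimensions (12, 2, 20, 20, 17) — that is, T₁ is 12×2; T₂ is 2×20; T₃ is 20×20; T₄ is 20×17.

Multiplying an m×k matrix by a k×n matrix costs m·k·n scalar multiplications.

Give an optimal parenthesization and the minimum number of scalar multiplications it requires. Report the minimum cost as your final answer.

1888

Adjacent pairs: T₁T₂ = 12·2·20 = 480; T₂T₃ = 2·20·20 = 800; T₃T₄ = 20·20·17 = 6800.
Length 3: T₁..T₃: k=1: 0+800+12·2·20=1280; k=2: 480+0+12·20·20=5280 → min 1280 | T₂..T₄: k=2: 0+6800+2·20·17=7480; k=3: 800+0+2·20·17=1480 → min 1480.
Length 4: T₁..T₄: k=1: 0+1480+12·2·17=1888; k=2: 480+6800+12·20·17=11360; k=3: 1280+0+12·20·17=5360 → min 1888.
Optimal parenthesization: (T₁ × ((T₂ × T₃) × T₄)) with cost 1888.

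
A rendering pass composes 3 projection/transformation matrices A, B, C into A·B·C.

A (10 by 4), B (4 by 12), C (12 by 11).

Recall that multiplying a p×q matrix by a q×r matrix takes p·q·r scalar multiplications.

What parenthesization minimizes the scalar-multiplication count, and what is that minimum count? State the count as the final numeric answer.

968

(A·(B·C)): cost 968.
((A·B)·C): cost 1800.
Optimal: (A·(B·C)) with cost 968.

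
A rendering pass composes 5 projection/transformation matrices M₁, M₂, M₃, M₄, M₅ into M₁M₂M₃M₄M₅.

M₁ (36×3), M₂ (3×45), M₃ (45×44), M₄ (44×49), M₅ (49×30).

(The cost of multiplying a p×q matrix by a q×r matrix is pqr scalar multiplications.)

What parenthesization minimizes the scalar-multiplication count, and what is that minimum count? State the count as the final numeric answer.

Adjacent pairs: M₁M₂ = 36·3·45 = 4860; M₂M₃ = 3·45·44 = 5940; M₃M₄ = 45·44·49 = 97020; M₄M₅ = 44·49·30 = 64680.
Length 3: M₁..M₃: k=1: 0+5940+36·3·44=10692; k=2: 4860+0+36·45·44=76140 → min 10692 | M₂..M₄: k=2: 0+97020+3·45·49=103635; k=3: 5940+0+3·44·49=12408 → min 12408 | M₃..M₅: k=3: 0+64680+45·44·30=124080; k=4: 97020+0+45·49·30=163170 → min 124080.
Length 4: M₁..M₄: k=1: 0+12408+36·3·49=17700; k=2: 4860+97020+36·45·49=181260; k=3: 10692+0+36·44·49=88308 → min 17700 | M₂..M₅: k=2: 0+124080+3·45·30=128130; k=3: 5940+64680+3·44·30=74580; k=4: 12408+0+3·49·30=16818 → min 16818.
Length 5: M₁..M₅: k=1: 0+16818+36·3·30=20058; k=2: 4860+124080+36·45·30=177540; k=3: 10692+64680+36·44·30=122892; k=4: 17700+0+36·49·30=70620 → min 20058.
Optimal parenthesization: (M₁(((M₂M₃)M₄)M₅)) with cost 20058.

20058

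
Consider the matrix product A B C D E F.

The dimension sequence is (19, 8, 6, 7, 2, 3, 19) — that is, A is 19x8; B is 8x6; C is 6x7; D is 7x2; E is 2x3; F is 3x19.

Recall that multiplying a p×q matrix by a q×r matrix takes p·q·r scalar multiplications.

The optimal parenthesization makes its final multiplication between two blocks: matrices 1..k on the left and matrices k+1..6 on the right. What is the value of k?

Adjacent pairs: AB = 19·8·6 = 912; BC = 8·6·7 = 336; CD = 6·7·2 = 84; DE = 7·2·3 = 42; EF = 2·3·19 = 114.
Length 3: A..C: k=1: 0+336+19·8·7=1400; k=2: 912+0+19·6·7=1710 → min 1400 | B..D: k=2: 0+84+8·6·2=180; k=3: 336+0+8·7·2=448 → min 180 | C..E: k=3: 0+42+6·7·3=168; k=4: 84+0+6·2·3=120 → min 120 | D..F: k=4: 0+114+7·2·19=380; k=5: 42+0+7·3·19=441 → min 380.
Length 4: A..D: k=1: 0+180+19·8·2=484; k=2: 912+84+19·6·2=1224; k=3: 1400+0+19·7·2=1666 → min 484 | B..E: k=2: 0+120+8·6·3=264; k=3: 336+42+8·7·3=546; k=4: 180+0+8·2·3=228 → min 228 | C..F: k=3: 0+380+6·7·19=1178; k=4: 84+114+6·2·19=426; k=5: 120+0+6·3·19=462 → min 426.
Length 5: A..E: k=1: 0+228+19·8·3=684; k=2: 912+120+19·6·3=1374; k=3: 1400+42+19·7·3=1841; k=4: 484+0+19·2·3=598 → min 598 | B..F: k=2: 0+426+8·6·19=1338; k=3: 336+380+8·7·19=1780; k=4: 180+114+8·2·19=598; k=5: 228+0+8·3·19=684 → min 598.
Top-level splits: k=1: (A..A)·(B..F) → 0+598+19·8·19 = 3486; k=2: (A..B)·(C..F) → 912+426+19·6·19 = 3504; k=3: (A..C)·(D..F) → 1400+380+19·7·19 = 4307; k=4: (A..D)·(E..F) → 484+114+19·2·19 = 1320; k=5: (A..E)·(F..F) → 598+0+19·3·19 = 1681.
Best split is after D, i.e. k = 4.

4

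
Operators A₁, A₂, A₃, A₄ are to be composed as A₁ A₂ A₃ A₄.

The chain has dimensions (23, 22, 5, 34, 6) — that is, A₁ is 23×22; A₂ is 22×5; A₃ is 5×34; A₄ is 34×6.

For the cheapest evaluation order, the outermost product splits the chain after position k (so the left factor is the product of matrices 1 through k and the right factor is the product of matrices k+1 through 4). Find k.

Adjacent pairs: A₁A₂ = 23·22·5 = 2530; A₂A₃ = 22·5·34 = 3740; A₃A₄ = 5·34·6 = 1020.
Length 3: A₁..A₃: k=1: 0+3740+23·22·34=20944; k=2: 2530+0+23·5·34=6440 → min 6440 | A₂..A₄: k=2: 0+1020+22·5·6=1680; k=3: 3740+0+22·34·6=8228 → min 1680.
Top-level splits: k=1: (A₁..A₁)·(A₂..A₄) → 0+1680+23·22·6 = 4716; k=2: (A₁..A₂)·(A₃..A₄) → 2530+1020+23·5·6 = 4240; k=3: (A₁..A₃)·(A₄..A₄) → 6440+0+23·34·6 = 11132.
Best split is after A₂, i.e. k = 2.

2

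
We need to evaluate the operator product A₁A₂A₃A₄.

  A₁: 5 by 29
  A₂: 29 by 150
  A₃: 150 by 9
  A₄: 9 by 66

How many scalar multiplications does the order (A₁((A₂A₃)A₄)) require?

(A₂A₃): 29×150 by 150×9 → 29×9, cost 29·150·9 = 39150
((A₂A₃)A₄): 29×9 by 9×66 → 29×66, cost 29·9·66 = 17226; cumulative 56376
(A₁((A₂A₃)A₄)): 5×29 by 29×66 → 5×66, cost 5·29·66 = 9570; cumulative 65946
Total: 65946 scalar multiplications.

65946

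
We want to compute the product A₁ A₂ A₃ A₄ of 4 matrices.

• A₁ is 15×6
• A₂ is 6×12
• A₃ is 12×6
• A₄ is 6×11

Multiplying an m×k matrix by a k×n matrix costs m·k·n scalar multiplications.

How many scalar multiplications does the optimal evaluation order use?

1818

Adjacent pairs: A₁A₂ = 15·6·12 = 1080; A₂A₃ = 6·12·6 = 432; A₃A₄ = 12·6·11 = 792.
Length 3: A₁..A₃: k=1: 0+432+15·6·6=972; k=2: 1080+0+15·12·6=2160 → min 972 | A₂..A₄: k=2: 0+792+6·12·11=1584; k=3: 432+0+6·6·11=828 → min 828.
Length 4: A₁..A₄: k=1: 0+828+15·6·11=1818; k=2: 1080+792+15·12·11=3852; k=3: 972+0+15·6·11=1962 → min 1818.
Optimal order: (A₁ ((A₂ A₃) A₄)) with cost 1818.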